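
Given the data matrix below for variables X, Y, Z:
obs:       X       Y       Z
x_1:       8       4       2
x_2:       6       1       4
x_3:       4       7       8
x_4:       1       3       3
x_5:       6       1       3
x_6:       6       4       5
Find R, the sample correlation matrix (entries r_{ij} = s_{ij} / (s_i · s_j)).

Step 1 — column means:
  mean(X) = (8 + 6 + 4 + 1 + 6 + 6) / 6 = 31/6 = 5.1667
  mean(Y) = (4 + 1 + 7 + 3 + 1 + 4) / 6 = 20/6 = 3.3333
  mean(Z) = (2 + 4 + 8 + 3 + 3 + 5) / 6 = 25/6 = 4.1667

Step 2 — sample variances and covariances s[i,j] = (1/(n-1)) · Σ_k (x_{k,i} - mean_i) · (x_{k,j} - mean_j), with n-1 = 5:
  s[X,X] = ((2.8333)·(2.8333) + (0.8333)·(0.8333) + (-1.1667)·(-1.1667) + (-4.1667)·(-4.1667) + (0.8333)·(0.8333) + (0.8333)·(0.8333)) / 5 = 28.8333/5 = 5.7667
  s[X,Y] = ((2.8333)·(0.6667) + (0.8333)·(-2.3333) + (-1.1667)·(3.6667) + (-4.1667)·(-0.3333) + (0.8333)·(-2.3333) + (0.8333)·(0.6667)) / 5 = -4.3333/5 = -0.8667
  s[X,Z] = ((2.8333)·(-2.1667) + (0.8333)·(-0.1667) + (-1.1667)·(3.8333) + (-4.1667)·(-1.1667) + (0.8333)·(-1.1667) + (0.8333)·(0.8333)) / 5 = -6.1667/5 = -1.2333
  s[Y,Y] = ((0.6667)·(0.6667) + (-2.3333)·(-2.3333) + (3.6667)·(3.6667) + (-0.3333)·(-0.3333) + (-2.3333)·(-2.3333) + (0.6667)·(0.6667)) / 5 = 25.3333/5 = 5.0667
  s[Y,Z] = ((0.6667)·(-2.1667) + (-2.3333)·(-0.1667) + (3.6667)·(3.8333) + (-0.3333)·(-1.1667) + (-2.3333)·(-1.1667) + (0.6667)·(0.8333)) / 5 = 16.6667/5 = 3.3333
  s[Z,Z] = ((-2.1667)·(-2.1667) + (-0.1667)·(-0.1667) + (3.8333)·(3.8333) + (-1.1667)·(-1.1667) + (-1.1667)·(-1.1667) + (0.8333)·(0.8333)) / 5 = 22.8333/5 = 4.5667
  Sample standard deviations s_i = √(s[i,i]):
  s(X) = √(5.7667) = 2.4014
  s(Y) = √(5.0667) = 2.2509
  s(Z) = √(4.5667) = 2.137

Step 3 — r_{ij} = s_{ij} / (s_i · s_j):
  r[X,X] = 1 (diagonal).
  r[X,Y] = -0.8667 / (2.4014 · 2.2509) = -0.8667 / 5.4053 = -0.1603
  r[X,Z] = -1.2333 / (2.4014 · 2.137) = -1.2333 / 5.1317 = -0.2403
  r[Y,Y] = 1 (diagonal).
  r[Y,Z] = 3.3333 / (2.2509 · 2.137) = 3.3333 / 4.8102 = 0.693
  r[Z,Z] = 1 (diagonal).

R is symmetric with unit diagonal. Assembling:

R = [[1, -0.1603, -0.2403],
 [-0.1603, 1, 0.693],
 [-0.2403, 0.693, 1]]


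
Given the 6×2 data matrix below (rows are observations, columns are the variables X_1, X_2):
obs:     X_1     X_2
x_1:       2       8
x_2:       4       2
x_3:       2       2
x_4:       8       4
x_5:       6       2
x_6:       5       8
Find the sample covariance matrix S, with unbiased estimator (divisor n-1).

Step 1 — column means:
  mean(X_1) = (2 + 4 + 2 + 8 + 6 + 5) / 6 = 27/6 = 4.5
  mean(X_2) = (8 + 2 + 2 + 4 + 2 + 8) / 6 = 26/6 = 4.3333

Step 2 — sample covariance S[i,j] = (1/(n-1)) · Σ_k (x_{k,i} - mean_i) · (x_{k,j} - mean_j), with n-1 = 5.
  S[X_1,X_1] = ((-2.5)·(-2.5) + (-0.5)·(-0.5) + (-2.5)·(-2.5) + (3.5)·(3.5) + (1.5)·(1.5) + (0.5)·(0.5)) / 5 = 27.5/5 = 5.5
  S[X_1,X_2] = ((-2.5)·(3.6667) + (-0.5)·(-2.3333) + (-2.5)·(-2.3333) + (3.5)·(-0.3333) + (1.5)·(-2.3333) + (0.5)·(3.6667)) / 5 = -5/5 = -1
  S[X_2,X_2] = ((3.6667)·(3.6667) + (-2.3333)·(-2.3333) + (-2.3333)·(-2.3333) + (-0.3333)·(-0.3333) + (-2.3333)·(-2.3333) + (3.6667)·(3.6667)) / 5 = 43.3333/5 = 8.6667

S is symmetric (S[j,i] = S[i,j]). Assembling:

S = [[5.5, -1],
 [-1, 8.6667]]


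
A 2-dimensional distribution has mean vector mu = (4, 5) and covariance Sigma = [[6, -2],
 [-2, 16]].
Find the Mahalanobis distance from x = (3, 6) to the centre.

Step 1 — centre the observation: (x - mu) = (-1, 1).

Step 2 — invert Sigma. det(Sigma) = 6·16 - (-2)² = 92.
  Sigma^{-1} = (1/det) · [[d, -b], [-b, a]] = [[0.1739, 0.0217],
 [0.0217, 0.0652]].

Step 3 — form the quadratic (x - mu)^T · Sigma^{-1} · (x - mu):
  Sigma^{-1} · (x - mu) = (-0.1522, 0.0435).
  (x - mu)^T · [Sigma^{-1} · (x - mu)] = (-1)·(-0.1522) + (1)·(0.0435) = 0.1957.

Step 4 — take square root: d = √(0.1957) ≈ 0.4423.

d(x, mu) = √(0.1957) ≈ 0.4423


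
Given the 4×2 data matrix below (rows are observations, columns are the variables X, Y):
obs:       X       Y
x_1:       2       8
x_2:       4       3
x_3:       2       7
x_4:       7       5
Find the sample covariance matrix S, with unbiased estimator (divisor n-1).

Step 1 — column means:
  mean(X) = (2 + 4 + 2 + 7) / 4 = 15/4 = 3.75
  mean(Y) = (8 + 3 + 7 + 5) / 4 = 23/4 = 5.75

Step 2 — sample covariance S[i,j] = (1/(n-1)) · Σ_k (x_{k,i} - mean_i) · (x_{k,j} - mean_j), with n-1 = 3.
  S[X,X] = ((-1.75)·(-1.75) + (0.25)·(0.25) + (-1.75)·(-1.75) + (3.25)·(3.25)) / 3 = 16.75/3 = 5.5833
  S[X,Y] = ((-1.75)·(2.25) + (0.25)·(-2.75) + (-1.75)·(1.25) + (3.25)·(-0.75)) / 3 = -9.25/3 = -3.0833
  S[Y,Y] = ((2.25)·(2.25) + (-2.75)·(-2.75) + (1.25)·(1.25) + (-0.75)·(-0.75)) / 3 = 14.75/3 = 4.9167

S is symmetric (S[j,i] = S[i,j]). Assembling:

S = [[5.5833, -3.0833],
 [-3.0833, 4.9167]]


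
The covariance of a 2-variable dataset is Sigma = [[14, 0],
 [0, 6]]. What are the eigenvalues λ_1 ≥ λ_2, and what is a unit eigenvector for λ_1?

Step 1 — characteristic polynomial of 2×2 Sigma:
  det(Sigma - λI) = λ² - trace · λ + det = 0.
  trace = 14 + 6 = 20, det = 14·6 - (0)² = 84.
Step 2 — discriminant:
  Δ = trace² - 4·det = 400 - 336 = 64.
Step 3 — eigenvalues:
  λ = (trace ± √Δ)/2 = (20 ± 8)/2,
  λ_1 = 14,  λ_2 = 6.

Step 4 — unit eigenvector for λ_1: Sigma is diagonal, so its eigenvectors are the coordinate axes. λ_1 = 14 is the diagonal entry on the first coordinate axis, hence
  v_1 = (1, 0) (||v_1|| = 1).

λ_1 = 14,  λ_2 = 6;  v_1 ≈ (1, 0)


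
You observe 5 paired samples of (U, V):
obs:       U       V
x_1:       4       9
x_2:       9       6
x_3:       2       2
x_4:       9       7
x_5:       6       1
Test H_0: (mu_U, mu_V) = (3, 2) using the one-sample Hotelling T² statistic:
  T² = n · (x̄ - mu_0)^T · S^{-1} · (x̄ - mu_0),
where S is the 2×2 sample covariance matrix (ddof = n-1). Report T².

Step 1 — sample mean vector:
  mean(U) = (4 + 9 + 2 + 9 + 6) / 5 = 30/5 = 6
  mean(V) = (9 + 6 + 2 + 7 + 1) / 5 = 25/5 = 5
  x̄ = (6, 5),  deviation x̄ - mu_0 = (6, 5) - (3, 2) = (3, 3).

Step 2 — sample covariance matrix, S[i,j] = (1/(n-1)) · Σ_k (x_{k,i} - mean_i) · (x_{k,j} - mean_j), divisor n-1 = 4:
  S[U,U] = ((-2)·(-2) + (3)·(3) + (-4)·(-4) + (3)·(3) + (0)·(0)) / 4 = 38/4 = 9.5
  S[U,V] = ((-2)·(4) + (3)·(1) + (-4)·(-3) + (3)·(2) + (0)·(-4)) / 4 = 13/4 = 3.25
  S[V,V] = ((4)·(4) + (1)·(1) + (-3)·(-3) + (2)·(2) + (-4)·(-4)) / 4 = 46/4 = 11.5
  S = [[9.5, 3.25],
 [3.25, 11.5]].

Step 3 — invert S. det(S) = 9.5·11.5 - (3.25)² = 98.6875.
  S^{-1} = (1/det) · [[d, -b], [-b, a]] = [[0.1165, -0.0329],
 [-0.0329, 0.0963]].

Step 4 — quadratic form (x̄ - mu_0)^T · S^{-1} · (x̄ - mu_0):
  S^{-1} · (x̄ - mu_0) = (0.2508, 0.19),
  (x̄ - mu_0)^T · [...] = (3)·(0.2508) + (3)·(0.19) = 1.3224.

Step 5 — scale by n: T² = 5 · 1.3224 = 6.6118.

T² ≈ 6.6118


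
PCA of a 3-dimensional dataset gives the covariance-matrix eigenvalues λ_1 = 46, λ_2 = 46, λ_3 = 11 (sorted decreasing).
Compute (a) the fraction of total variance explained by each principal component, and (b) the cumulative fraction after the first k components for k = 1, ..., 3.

Step 1 — total variance = trace(Sigma) = Σ λ_i = 46 + 46 + 11 = 103.

Step 2 — fraction explained by component i = λ_i / Σ λ:
  PC1: 46/103 = 0.4466
  PC2: 46/103 = 0.4466
  PC3: 11/103 = 0.1068

Step 3 — cumulative fraction after k components = (λ_1 + ... + λ_k) / Σ λ:
  k = 1: 46/103 = 0.4466
  k = 2: (46 + 46)/103 = 92/103 = 0.8932
  k = 3: (46 + 46 + 11)/103 = 103/103 = 1

Summary (fraction, with percent):

explained: PC1 0.4466 (44.66%), PC2 0.4466 (44.66%), PC3 0.1068 (10.68%);  cumulative: 0.4466, 0.8932, 1


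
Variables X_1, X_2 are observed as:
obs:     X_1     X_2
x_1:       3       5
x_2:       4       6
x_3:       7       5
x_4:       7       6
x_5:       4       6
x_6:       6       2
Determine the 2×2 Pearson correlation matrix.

Step 1 — column means:
  mean(X_1) = (3 + 4 + 7 + 7 + 4 + 6) / 6 = 31/6 = 5.1667
  mean(X_2) = (5 + 6 + 5 + 6 + 6 + 2) / 6 = 30/6 = 5

Step 2 — sample variances and covariances s[i,j] = (1/(n-1)) · Σ_k (x_{k,i} - mean_i) · (x_{k,j} - mean_j), with n-1 = 5:
  s[X_1,X_1] = ((-2.1667)·(-2.1667) + (-1.1667)·(-1.1667) + (1.8333)·(1.8333) + (1.8333)·(1.8333) + (-1.1667)·(-1.1667) + (0.8333)·(0.8333)) / 5 = 14.8333/5 = 2.9667
  s[X_1,X_2] = ((-2.1667)·(0) + (-1.1667)·(1) + (1.8333)·(0) + (1.8333)·(1) + (-1.1667)·(1) + (0.8333)·(-3)) / 5 = -3/5 = -0.6
  s[X_2,X_2] = ((0)·(0) + (1)·(1) + (0)·(0) + (1)·(1) + (1)·(1) + (-3)·(-3)) / 5 = 12/5 = 2.4
  Sample standard deviations s_i = √(s[i,i]):
  s(X_1) = √(2.9667) = 1.7224
  s(X_2) = √(2.4) = 1.5492

Step 3 — r_{ij} = s_{ij} / (s_i · s_j):
  r[X_1,X_1] = 1 (diagonal).
  r[X_1,X_2] = -0.6 / (1.7224 · 1.5492) = -0.6 / 2.6683 = -0.2249
  r[X_2,X_2] = 1 (diagonal).

R is symmetric with unit diagonal. Assembling:

R = [[1, -0.2249],
 [-0.2249, 1]]


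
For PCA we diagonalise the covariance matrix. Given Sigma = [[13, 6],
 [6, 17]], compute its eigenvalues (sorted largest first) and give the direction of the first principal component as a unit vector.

Step 1 — characteristic polynomial of 2×2 Sigma:
  det(Sigma - λI) = λ² - trace · λ + det = 0.
  trace = 13 + 17 = 30, det = 13·17 - (6)² = 185.
Step 2 — discriminant:
  Δ = trace² - 4·det = 900 - 740 = 160.
Step 3 — eigenvalues:
  λ = (trace ± √Δ)/2 = (30 ± 12.6491)/2,
  λ_1 = 21.3246,  λ_2 = 8.6754.

Step 4 — unit eigenvector for λ_1: solve (Sigma - λ_1 I)v = 0. First row:
  (13 - 21.3246)·v_x + (6)·v_y = 0, i.e. (-8.3246)·v_x + (6)·v_y = 0,
  so v ∝ (b, λ_1 - a) = (6, 8.3246) = u.
  ||u|| = √((6)² + (8.3246)²) = √(105.2982) ≈ 10.2615,
  v_1 = u/||u|| ≈ (0.5847, 0.8112) (||v_1|| = 1).

λ_1 = 21.3246,  λ_2 = 8.6754;  v_1 ≈ (0.5847, 0.8112)


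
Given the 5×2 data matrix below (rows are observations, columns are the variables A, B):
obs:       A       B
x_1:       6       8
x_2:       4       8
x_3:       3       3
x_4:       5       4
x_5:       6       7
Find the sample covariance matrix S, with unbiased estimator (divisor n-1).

Step 1 — column means:
  mean(A) = (6 + 4 + 3 + 5 + 6) / 5 = 24/5 = 4.8
  mean(B) = (8 + 8 + 3 + 4 + 7) / 5 = 30/5 = 6

Step 2 — sample covariance S[i,j] = (1/(n-1)) · Σ_k (x_{k,i} - mean_i) · (x_{k,j} - mean_j), with n-1 = 4.
  S[A,A] = ((1.2)·(1.2) + (-0.8)·(-0.8) + (-1.8)·(-1.8) + (0.2)·(0.2) + (1.2)·(1.2)) / 4 = 6.8/4 = 1.7
  S[A,B] = ((1.2)·(2) + (-0.8)·(2) + (-1.8)·(-3) + (0.2)·(-2) + (1.2)·(1)) / 4 = 7/4 = 1.75
  S[B,B] = ((2)·(2) + (2)·(2) + (-3)·(-3) + (-2)·(-2) + (1)·(1)) / 4 = 22/4 = 5.5

S is symmetric (S[j,i] = S[i,j]). Assembling:

S = [[1.7, 1.75],
 [1.75, 5.5]]


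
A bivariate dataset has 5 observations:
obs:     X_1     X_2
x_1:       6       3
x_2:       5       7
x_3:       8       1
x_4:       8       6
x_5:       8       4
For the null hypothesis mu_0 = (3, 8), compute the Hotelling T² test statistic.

Step 1 — sample mean vector:
  mean(X_1) = (6 + 5 + 8 + 8 + 8) / 5 = 35/5 = 7
  mean(X_2) = (3 + 7 + 1 + 6 + 4) / 5 = 21/5 = 4.2
  x̄ = (7, 4.2),  deviation x̄ - mu_0 = (7, 4.2) - (3, 8) = (4, -3.8).

Step 2 — sample covariance matrix, S[i,j] = (1/(n-1)) · Σ_k (x_{k,i} - mean_i) · (x_{k,j} - mean_j), divisor n-1 = 4:
  S[X_1,X_1] = ((-1)·(-1) + (-2)·(-2) + (1)·(1) + (1)·(1) + (1)·(1)) / 4 = 8/4 = 2
  S[X_1,X_2] = ((-1)·(-1.2) + (-2)·(2.8) + (1)·(-3.2) + (1)·(1.8) + (1)·(-0.2)) / 4 = -6/4 = -1.5
  S[X_2,X_2] = ((-1.2)·(-1.2) + (2.8)·(2.8) + (-3.2)·(-3.2) + (1.8)·(1.8) + (-0.2)·(-0.2)) / 4 = 22.8/4 = 5.7
  S = [[2, -1.5],
 [-1.5, 5.7]].

Step 3 — invert S. det(S) = 2·5.7 - (-1.5)² = 9.15.
  S^{-1} = (1/det) · [[d, -b], [-b, a]] = [[0.623, 0.1639],
 [0.1639, 0.2186]].

Step 4 — quadratic form (x̄ - mu_0)^T · S^{-1} · (x̄ - mu_0):
  S^{-1} · (x̄ - mu_0) = (1.8689, -0.1749),
  (x̄ - mu_0)^T · [...] = (4)·(1.8689) + (-3.8)·(-0.1749) = 8.1399.

Step 5 — scale by n: T² = 5 · 8.1399 = 40.6995.

T² ≈ 40.6995


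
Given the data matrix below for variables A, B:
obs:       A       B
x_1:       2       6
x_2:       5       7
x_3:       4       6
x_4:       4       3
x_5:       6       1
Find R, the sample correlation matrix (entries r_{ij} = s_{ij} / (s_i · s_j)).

Step 1 — column means:
  mean(A) = (2 + 5 + 4 + 4 + 6) / 5 = 21/5 = 4.2
  mean(B) = (6 + 7 + 6 + 3 + 1) / 5 = 23/5 = 4.6

Step 2 — sample variances and covariances s[i,j] = (1/(n-1)) · Σ_k (x_{k,i} - mean_i) · (x_{k,j} - mean_j), with n-1 = 4:
  s[A,A] = ((-2.2)·(-2.2) + (0.8)·(0.8) + (-0.2)·(-0.2) + (-0.2)·(-0.2) + (1.8)·(1.8)) / 4 = 8.8/4 = 2.2
  s[A,B] = ((-2.2)·(1.4) + (0.8)·(2.4) + (-0.2)·(1.4) + (-0.2)·(-1.6) + (1.8)·(-3.6)) / 4 = -7.6/4 = -1.9
  s[B,B] = ((1.4)·(1.4) + (2.4)·(2.4) + (1.4)·(1.4) + (-1.6)·(-1.6) + (-3.6)·(-3.6)) / 4 = 25.2/4 = 6.3
  Sample standard deviations s_i = √(s[i,i]):
  s(A) = √(2.2) = 1.4832
  s(B) = √(6.3) = 2.51

Step 3 — r_{ij} = s_{ij} / (s_i · s_j):
  r[A,A] = 1 (diagonal).
  r[A,B] = -1.9 / (1.4832 · 2.51) = -1.9 / 3.7229 = -0.5104
  r[B,B] = 1 (diagonal).

R is symmetric with unit diagonal. Assembling:

R = [[1, -0.5104],
 [-0.5104, 1]]


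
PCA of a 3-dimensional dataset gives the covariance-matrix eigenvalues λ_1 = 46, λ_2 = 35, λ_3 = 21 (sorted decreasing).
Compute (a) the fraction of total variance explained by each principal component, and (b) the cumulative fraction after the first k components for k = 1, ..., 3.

Step 1 — total variance = trace(Sigma) = Σ λ_i = 46 + 35 + 21 = 102.

Step 2 — fraction explained by component i = λ_i / Σ λ:
  PC1: 46/102 = 0.451
  PC2: 35/102 = 0.3431
  PC3: 21/102 = 0.2059

Step 3 — cumulative fraction after k components = (λ_1 + ... + λ_k) / Σ λ:
  k = 1: 46/102 = 0.451
  k = 2: (46 + 35)/102 = 81/102 = 0.7941
  k = 3: (46 + 35 + 21)/102 = 102/102 = 1

Summary (fraction, with percent):

explained: PC1 0.451 (45.1%), PC2 0.3431 (34.31%), PC3 0.2059 (20.59%);  cumulative: 0.451, 0.7941, 1


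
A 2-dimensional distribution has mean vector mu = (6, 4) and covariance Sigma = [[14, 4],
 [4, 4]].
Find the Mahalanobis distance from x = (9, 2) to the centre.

Step 1 — centre the observation: (x - mu) = (3, -2).

Step 2 — invert Sigma. det(Sigma) = 14·4 - (4)² = 40.
  Sigma^{-1} = (1/det) · [[d, -b], [-b, a]] = [[0.1, -0.1],
 [-0.1, 0.35]].

Step 3 — form the quadratic (x - mu)^T · Sigma^{-1} · (x - mu):
  Sigma^{-1} · (x - mu) = (0.5, -1).
  (x - mu)^T · [Sigma^{-1} · (x - mu)] = (3)·(0.5) + (-2)·(-1) = 3.5.

Step 4 — take square root: d = √(3.5) ≈ 1.8708.

d(x, mu) = √(3.5) ≈ 1.8708


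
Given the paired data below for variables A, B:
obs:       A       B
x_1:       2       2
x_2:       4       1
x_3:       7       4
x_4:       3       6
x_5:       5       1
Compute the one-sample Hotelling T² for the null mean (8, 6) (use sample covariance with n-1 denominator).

Step 1 — sample mean vector:
  mean(A) = (2 + 4 + 7 + 3 + 5) / 5 = 21/5 = 4.2
  mean(B) = (2 + 1 + 4 + 6 + 1) / 5 = 14/5 = 2.8
  x̄ = (4.2, 2.8),  deviation x̄ - mu_0 = (4.2, 2.8) - (8, 6) = (-3.8, -3.2).

Step 2 — sample covariance matrix, S[i,j] = (1/(n-1)) · Σ_k (x_{k,i} - mean_i) · (x_{k,j} - mean_j), divisor n-1 = 4:
  S[A,A] = ((-2.2)·(-2.2) + (-0.2)·(-0.2) + (2.8)·(2.8) + (-1.2)·(-1.2) + (0.8)·(0.8)) / 4 = 14.8/4 = 3.7
  S[A,B] = ((-2.2)·(-0.8) + (-0.2)·(-1.8) + (2.8)·(1.2) + (-1.2)·(3.2) + (0.8)·(-1.8)) / 4 = 0.2/4 = 0.05
  S[B,B] = ((-0.8)·(-0.8) + (-1.8)·(-1.8) + (1.2)·(1.2) + (3.2)·(3.2) + (-1.8)·(-1.8)) / 4 = 18.8/4 = 4.7
  S = [[3.7, 0.05],
 [0.05, 4.7]].

Step 3 — invert S. det(S) = 3.7·4.7 - (0.05)² = 17.3875.
  S^{-1} = (1/det) · [[d, -b], [-b, a]] = [[0.2703, -0.0029],
 [-0.0029, 0.2128]].

Step 4 — quadratic form (x̄ - mu_0)^T · S^{-1} · (x̄ - mu_0):
  S^{-1} · (x̄ - mu_0) = (-1.018, -0.67),
  (x̄ - mu_0)^T · [...] = (-3.8)·(-1.018) + (-3.2)·(-0.67) = 6.0124.

Step 5 — scale by n: T² = 5 · 6.0124 = 30.0618.

T² ≈ 30.0618


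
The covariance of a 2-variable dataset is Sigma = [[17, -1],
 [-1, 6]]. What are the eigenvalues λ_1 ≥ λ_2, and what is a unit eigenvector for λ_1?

Step 1 — characteristic polynomial of 2×2 Sigma:
  det(Sigma - λI) = λ² - trace · λ + det = 0.
  trace = 17 + 6 = 23, det = 17·6 - (-1)² = 101.
Step 2 — discriminant:
  Δ = trace² - 4·det = 529 - 404 = 125.
Step 3 — eigenvalues:
  λ = (trace ± √Δ)/2 = (23 ± 11.1803)/2,
  λ_1 = 17.0902,  λ_2 = 5.9098.

Step 4 — unit eigenvector for λ_1: solve (Sigma - λ_1 I)v = 0. First row:
  (17 - 17.0902)·v_x + (-1)·v_y = 0, i.e. (-0.0902)·v_x + (-1)·v_y = 0,
  so v ∝ (b, λ_1 - a) = (-1, 0.0902); multiply by -1 so the first entry is positive: u = (1, -0.0902).
  ||u|| = √((1)² + (-0.0902)²) = √(1.0081) ≈ 1.0041,
  v_1 = u/||u|| ≈ (0.996, -0.0898) (||v_1|| = 1).

λ_1 = 17.0902,  λ_2 = 5.9098;  v_1 ≈ (0.996, -0.0898)


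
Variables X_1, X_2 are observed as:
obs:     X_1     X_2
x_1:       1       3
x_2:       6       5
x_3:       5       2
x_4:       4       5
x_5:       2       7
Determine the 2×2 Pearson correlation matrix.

Step 1 — column means:
  mean(X_1) = (1 + 6 + 5 + 4 + 2) / 5 = 18/5 = 3.6
  mean(X_2) = (3 + 5 + 2 + 5 + 7) / 5 = 22/5 = 4.4

Step 2 — sample variances and covariances s[i,j] = (1/(n-1)) · Σ_k (x_{k,i} - mean_i) · (x_{k,j} - mean_j), with n-1 = 4:
  s[X_1,X_1] = ((-2.6)·(-2.6) + (2.4)·(2.4) + (1.4)·(1.4) + (0.4)·(0.4) + (-1.6)·(-1.6)) / 4 = 17.2/4 = 4.3
  s[X_1,X_2] = ((-2.6)·(-1.4) + (2.4)·(0.6) + (1.4)·(-2.4) + (0.4)·(0.6) + (-1.6)·(2.6)) / 4 = -2.2/4 = -0.55
  s[X_2,X_2] = ((-1.4)·(-1.4) + (0.6)·(0.6) + (-2.4)·(-2.4) + (0.6)·(0.6) + (2.6)·(2.6)) / 4 = 15.2/4 = 3.8
  Sample standard deviations s_i = √(s[i,i]):
  s(X_1) = √(4.3) = 2.0736
  s(X_2) = √(3.8) = 1.9494

Step 3 — r_{ij} = s_{ij} / (s_i · s_j):
  r[X_1,X_1] = 1 (diagonal).
  r[X_1,X_2] = -0.55 / (2.0736 · 1.9494) = -0.55 / 4.0423 = -0.1361
  r[X_2,X_2] = 1 (diagonal).

R is symmetric with unit diagonal. Assembling:

R = [[1, -0.1361],
 [-0.1361, 1]]


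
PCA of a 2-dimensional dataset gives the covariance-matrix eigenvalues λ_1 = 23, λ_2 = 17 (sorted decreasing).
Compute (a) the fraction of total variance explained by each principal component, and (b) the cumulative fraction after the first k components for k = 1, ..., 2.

Step 1 — total variance = trace(Sigma) = Σ λ_i = 23 + 17 = 40.

Step 2 — fraction explained by component i = λ_i / Σ λ:
  PC1: 23/40 = 0.575
  PC2: 17/40 = 0.425

Step 3 — cumulative fraction after k components = (λ_1 + ... + λ_k) / Σ λ:
  k = 1: 23/40 = 0.575
  k = 2: (23 + 17)/40 = 40/40 = 1

Summary (fraction, with percent):

explained: PC1 0.575 (57.5%), PC2 0.425 (42.5%);  cumulative: 0.575, 1


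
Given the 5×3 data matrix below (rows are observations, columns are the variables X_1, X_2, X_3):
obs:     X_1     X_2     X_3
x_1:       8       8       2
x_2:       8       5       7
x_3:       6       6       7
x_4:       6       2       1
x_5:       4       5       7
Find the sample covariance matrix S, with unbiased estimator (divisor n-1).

Step 1 — column means:
  mean(X_1) = (8 + 8 + 6 + 6 + 4) / 5 = 32/5 = 6.4
  mean(X_2) = (8 + 5 + 6 + 2 + 5) / 5 = 26/5 = 5.2
  mean(X_3) = (2 + 7 + 7 + 1 + 7) / 5 = 24/5 = 4.8

Step 2 — sample covariance S[i,j] = (1/(n-1)) · Σ_k (x_{k,i} - mean_i) · (x_{k,j} - mean_j), with n-1 = 4.
  S[X_1,X_1] = ((1.6)·(1.6) + (1.6)·(1.6) + (-0.4)·(-0.4) + (-0.4)·(-0.4) + (-2.4)·(-2.4)) / 4 = 11.2/4 = 2.8
  S[X_1,X_2] = ((1.6)·(2.8) + (1.6)·(-0.2) + (-0.4)·(0.8) + (-0.4)·(-3.2) + (-2.4)·(-0.2)) / 4 = 5.6/4 = 1.4
  S[X_1,X_3] = ((1.6)·(-2.8) + (1.6)·(2.2) + (-0.4)·(2.2) + (-0.4)·(-3.8) + (-2.4)·(2.2)) / 4 = -5.6/4 = -1.4
  S[X_2,X_2] = ((2.8)·(2.8) + (-0.2)·(-0.2) + (0.8)·(0.8) + (-3.2)·(-3.2) + (-0.2)·(-0.2)) / 4 = 18.8/4 = 4.7
  S[X_2,X_3] = ((2.8)·(-2.8) + (-0.2)·(2.2) + (0.8)·(2.2) + (-3.2)·(-3.8) + (-0.2)·(2.2)) / 4 = 5.2/4 = 1.3
  S[X_3,X_3] = ((-2.8)·(-2.8) + (2.2)·(2.2) + (2.2)·(2.2) + (-3.8)·(-3.8) + (2.2)·(2.2)) / 4 = 36.8/4 = 9.2

S is symmetric (S[j,i] = S[i,j]). Assembling:

S = [[2.8, 1.4, -1.4],
 [1.4, 4.7, 1.3],
 [-1.4, 1.3, 9.2]]


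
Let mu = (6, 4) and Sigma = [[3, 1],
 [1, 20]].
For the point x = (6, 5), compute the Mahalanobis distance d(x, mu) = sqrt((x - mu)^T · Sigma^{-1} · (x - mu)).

Step 1 — centre the observation: (x - mu) = (0, 1).

Step 2 — invert Sigma. det(Sigma) = 3·20 - (1)² = 59.
  Sigma^{-1} = (1/det) · [[d, -b], [-b, a]] = [[0.339, -0.0169],
 [-0.0169, 0.0508]].

Step 3 — form the quadratic (x - mu)^T · Sigma^{-1} · (x - mu):
  Sigma^{-1} · (x - mu) = (-0.0169, 0.0508).
  (x - mu)^T · [Sigma^{-1} · (x - mu)] = (0)·(-0.0169) + (1)·(0.0508) = 0.0508.

Step 4 — take square root: d = √(0.0508) ≈ 0.2255.

d(x, mu) = √(0.0508) ≈ 0.2255


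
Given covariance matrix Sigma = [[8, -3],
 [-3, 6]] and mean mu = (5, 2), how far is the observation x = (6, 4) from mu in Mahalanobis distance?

Step 1 — centre the observation: (x - mu) = (1, 2).

Step 2 — invert Sigma. det(Sigma) = 8·6 - (-3)² = 39.
  Sigma^{-1} = (1/det) · [[d, -b], [-b, a]] = [[0.1538, 0.0769],
 [0.0769, 0.2051]].

Step 3 — form the quadratic (x - mu)^T · Sigma^{-1} · (x - mu):
  Sigma^{-1} · (x - mu) = (0.3077, 0.4872).
  (x - mu)^T · [Sigma^{-1} · (x - mu)] = (1)·(0.3077) + (2)·(0.4872) = 1.2821.

Step 4 — take square root: d = √(1.2821) ≈ 1.1323.

d(x, mu) = √(1.2821) ≈ 1.1323


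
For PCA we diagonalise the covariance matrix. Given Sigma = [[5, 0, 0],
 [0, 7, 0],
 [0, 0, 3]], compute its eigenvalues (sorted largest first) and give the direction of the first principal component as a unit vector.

Step 1 — characteristic polynomial p(λ) = det(λI - Sigma) = λ³ - tr·λ² + c_1·λ - det, where tr = trace, c_1 = sum of the principal 2×2 minors, det = det(Sigma):
  tr = 5 + 7 + 3 = 15,
  c_1 = (5·7 - (0)²) + (5·3 - (0)²) + (7·3 - (0)²) = 35 + 15 + 21 = 71,
  det = 5·(7·3 - (0)²) - (0)·((0)·3 - (0)·(0)) + (0)·((0)·(0) - 7·(0)) = 5·(21) - (0)·(0) + (0)·(0) = 105.
  So p(λ) = λ³ - 15λ² + 71λ - 105.
Step 2 — look for an integer root (rational root theorem: any rational root is an integer divisor of 105). Testing λ = 3:
  p(3) = 27 - 135 + 213 - 105 = 0  ✓
  Dividing out (λ - 3): p(λ) = (λ - 3)(λ² - 12λ + 35).
Step 3 — remaining eigenvalues from the quadratic λ² - 12λ + 35 = 0:
  Δ = 12² - 4·35 = 144 - 140 = 4,  λ = (12 ± √4)/2 = (12 ± 2)/2 = 7 or 5.
  Sorted: λ_1 = 7,  λ_2 = 5,  λ_3 = 3  (check: sum = 15 = tr ✓).

Step 4 — unit eigenvector for λ_1 = 7: v spans the null space of (Sigma - λ_1 I), whose rows are
  r_1 = (-2, 0, 0),  r_2 = (0, 0, 0),  r_3 = (0, 0, -4).
  v is orthogonal to every row, so take v ∝ r_1 × r_3 = ((0)·(-4) - (0)·(0), (0)·(0) - (-2)·(-4), (-2)·(0) - (0)·(0)) = (0, -8, 0).
  Rescale (divide by 8; multiply by -1 so the first nonzero entry is positive): u = (0, 1, 0).
  ||u|| = √((0)² + (1)² + (0)²) = √(1) = 1,  v_1 = u/||u|| ≈ (0, 1, 0) (||v_1|| = 1).

λ_1 = 7,  λ_2 = 5,  λ_3 = 3;  v_1 ≈ (0, 1, 0)


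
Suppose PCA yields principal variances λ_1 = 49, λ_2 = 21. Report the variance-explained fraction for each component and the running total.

Step 1 — total variance = trace(Sigma) = Σ λ_i = 49 + 21 = 70.

Step 2 — fraction explained by component i = λ_i / Σ λ:
  PC1: 49/70 = 0.7
  PC2: 21/70 = 0.3

Step 3 — cumulative fraction after k components = (λ_1 + ... + λ_k) / Σ λ:
  k = 1: 49/70 = 0.7
  k = 2: (49 + 21)/70 = 70/70 = 1

Summary (fraction, with percent):

explained: PC1 0.7 (70%), PC2 0.3 (30%);  cumulative: 0.7, 1


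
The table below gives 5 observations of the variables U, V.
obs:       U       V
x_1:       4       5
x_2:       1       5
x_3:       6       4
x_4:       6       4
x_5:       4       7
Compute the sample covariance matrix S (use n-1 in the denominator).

Step 1 — column means:
  mean(U) = (4 + 1 + 6 + 6 + 4) / 5 = 21/5 = 4.2
  mean(V) = (5 + 5 + 4 + 4 + 7) / 5 = 25/5 = 5

Step 2 — sample covariance S[i,j] = (1/(n-1)) · Σ_k (x_{k,i} - mean_i) · (x_{k,j} - mean_j), with n-1 = 4.
  S[U,U] = ((-0.2)·(-0.2) + (-3.2)·(-3.2) + (1.8)·(1.8) + (1.8)·(1.8) + (-0.2)·(-0.2)) / 4 = 16.8/4 = 4.2
  S[U,V] = ((-0.2)·(0) + (-3.2)·(0) + (1.8)·(-1) + (1.8)·(-1) + (-0.2)·(2)) / 4 = -4/4 = -1
  S[V,V] = ((0)·(0) + (0)·(0) + (-1)·(-1) + (-1)·(-1) + (2)·(2)) / 4 = 6/4 = 1.5

S is symmetric (S[j,i] = S[i,j]). Assembling:

S = [[4.2, -1],
 [-1, 1.5]]


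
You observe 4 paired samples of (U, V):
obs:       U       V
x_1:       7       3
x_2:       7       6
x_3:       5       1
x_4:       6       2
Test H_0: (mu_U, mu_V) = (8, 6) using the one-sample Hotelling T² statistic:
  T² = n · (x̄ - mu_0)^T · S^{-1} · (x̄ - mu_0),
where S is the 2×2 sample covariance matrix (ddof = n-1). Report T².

Step 1 — sample mean vector:
  mean(U) = (7 + 7 + 5 + 6) / 4 = 25/4 = 6.25
  mean(V) = (3 + 6 + 1 + 2) / 4 = 12/4 = 3
  x̄ = (6.25, 3),  deviation x̄ - mu_0 = (6.25, 3) - (8, 6) = (-1.75, -3).

Step 2 — sample covariance matrix, S[i,j] = (1/(n-1)) · Σ_k (x_{k,i} - mean_i) · (x_{k,j} - mean_j), divisor n-1 = 3:
  S[U,U] = ((0.75)·(0.75) + (0.75)·(0.75) + (-1.25)·(-1.25) + (-0.25)·(-0.25)) / 3 = 2.75/3 = 0.9167
  S[U,V] = ((0.75)·(0) + (0.75)·(3) + (-1.25)·(-2) + (-0.25)·(-1)) / 3 = 5/3 = 1.6667
  S[V,V] = ((0)·(0) + (3)·(3) + (-2)·(-2) + (-1)·(-1)) / 3 = 14/3 = 4.6667
  S = [[0.9167, 1.6667],
 [1.6667, 4.6667]].

Step 3 — invert S. det(S) = 0.9167·4.6667 - (1.6667)² = 1.5.
  S^{-1} = (1/det) · [[d, -b], [-b, a]] = [[3.1111, -1.1111],
 [-1.1111, 0.6111]].

Step 4 — quadratic form (x̄ - mu_0)^T · S^{-1} · (x̄ - mu_0):
  S^{-1} · (x̄ - mu_0) = (-2.1111, 0.1111),
  (x̄ - mu_0)^T · [...] = (-1.75)·(-2.1111) + (-3)·(0.1111) = 3.3611.

Step 5 — scale by n: T² = 4 · 3.3611 = 13.4444.

T² ≈ 13.4444


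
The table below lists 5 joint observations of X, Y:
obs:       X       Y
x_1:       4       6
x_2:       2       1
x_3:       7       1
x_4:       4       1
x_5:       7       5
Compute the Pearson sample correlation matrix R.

Step 1 — column means:
  mean(X) = (4 + 2 + 7 + 4 + 7) / 5 = 24/5 = 4.8
  mean(Y) = (6 + 1 + 1 + 1 + 5) / 5 = 14/5 = 2.8

Step 2 — sample variances and covariances s[i,j] = (1/(n-1)) · Σ_k (x_{k,i} - mean_i) · (x_{k,j} - mean_j), with n-1 = 4:
  s[X,X] = ((-0.8)·(-0.8) + (-2.8)·(-2.8) + (2.2)·(2.2) + (-0.8)·(-0.8) + (2.2)·(2.2)) / 4 = 18.8/4 = 4.7
  s[X,Y] = ((-0.8)·(3.2) + (-2.8)·(-1.8) + (2.2)·(-1.8) + (-0.8)·(-1.8) + (2.2)·(2.2)) / 4 = 4.8/4 = 1.2
  s[Y,Y] = ((3.2)·(3.2) + (-1.8)·(-1.8) + (-1.8)·(-1.8) + (-1.8)·(-1.8) + (2.2)·(2.2)) / 4 = 24.8/4 = 6.2
  Sample standard deviations s_i = √(s[i,i]):
  s(X) = √(4.7) = 2.1679
  s(Y) = √(6.2) = 2.49

Step 3 — r_{ij} = s_{ij} / (s_i · s_j):
  r[X,X] = 1 (diagonal).
  r[X,Y] = 1.2 / (2.1679 · 2.49) = 1.2 / 5.3981 = 0.2223
  r[Y,Y] = 1 (diagonal).

R is symmetric with unit diagonal. Assembling:

R = [[1, 0.2223],
 [0.2223, 1]]


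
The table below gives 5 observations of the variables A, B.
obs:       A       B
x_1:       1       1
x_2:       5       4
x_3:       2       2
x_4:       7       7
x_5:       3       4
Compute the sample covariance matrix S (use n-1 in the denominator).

Step 1 — column means:
  mean(A) = (1 + 5 + 2 + 7 + 3) / 5 = 18/5 = 3.6
  mean(B) = (1 + 4 + 2 + 7 + 4) / 5 = 18/5 = 3.6

Step 2 — sample covariance S[i,j] = (1/(n-1)) · Σ_k (x_{k,i} - mean_i) · (x_{k,j} - mean_j), with n-1 = 4.
  S[A,A] = ((-2.6)·(-2.6) + (1.4)·(1.4) + (-1.6)·(-1.6) + (3.4)·(3.4) + (-0.6)·(-0.6)) / 4 = 23.2/4 = 5.8
  S[A,B] = ((-2.6)·(-2.6) + (1.4)·(0.4) + (-1.6)·(-1.6) + (3.4)·(3.4) + (-0.6)·(0.4)) / 4 = 21.2/4 = 5.3
  S[B,B] = ((-2.6)·(-2.6) + (0.4)·(0.4) + (-1.6)·(-1.6) + (3.4)·(3.4) + (0.4)·(0.4)) / 4 = 21.2/4 = 5.3

S is symmetric (S[j,i] = S[i,j]). Assembling:

S = [[5.8, 5.3],
 [5.3, 5.3]]


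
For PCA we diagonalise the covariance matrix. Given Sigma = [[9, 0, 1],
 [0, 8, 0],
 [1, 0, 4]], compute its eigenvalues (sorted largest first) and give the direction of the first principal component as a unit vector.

Step 1 — characteristic polynomial p(λ) = det(λI - Sigma) = λ³ - tr·λ² + c_1·λ - det, where tr = trace, c_1 = sum of the principal 2×2 minors, det = det(Sigma):
  tr = 9 + 8 + 4 = 21,
  c_1 = (9·8 - (0)²) + (9·4 - (1)²) + (8·4 - (0)²) = 72 + 35 + 32 = 139,
  det = 9·(8·4 - (0)²) - (0)·((0)·4 - (0)·(1)) + (1)·((0)·(0) - 8·(1)) = 9·(32) - (0)·(0) + (1)·(-8) = 280.
  So p(λ) = λ³ - 21λ² + 139λ - 280.
Step 2 — look for an integer root (rational root theorem: any rational root is an integer divisor of 280). Testing λ = 8:
  p(8) = 512 - 1344 + 1112 - 280 = 0  ✓
  Dividing out (λ - 8): p(λ) = (λ - 8)(λ² - 13λ + 35).
Step 3 — remaining eigenvalues from the quadratic λ² - 13λ + 35 = 0:
  Δ = 13² - 4·35 = 169 - 140 = 29,  λ = (13 ± √29)/2 = (13 ± 5.3852)/2 ≈ 9.1926 or 3.8074.
  Sorted: λ_1 = 9.1926,  λ_2 = 8,  λ_3 = 3.8074  (check: sum = 21 = tr ✓).

Step 4 — unit eigenvector for λ_1 ≈ 9.1926: v spans the null space of (Sigma - λ_1 I), whose rows are
  r_1 = (-0.1926, 0, 1),  r_2 = (0, -1.1926, 0),  r_3 = (1, 0, -5.1926).
  v is orthogonal to every row, so take v ∝ r_1 × r_2 = ((0)·(0) - (1)·(-1.1926), (1)·(0) - (-0.1926)·(0), (-0.1926)·(-1.1926) - (0)·(0)) ≈ (1.1926, 0, 0.2297).
  Let u = (1.1926, 0, 0.2297).
  ||u|| = √((1.1926)² + (0)² + (0.2297)²) = √(1.475) ≈ 1.2145,  v_1 = u/||u|| ≈ (0.982, 0, 0.1891) (||v_1|| = 1).

λ_1 = 9.1926,  λ_2 = 8,  λ_3 = 3.8074;  v_1 ≈ (0.982, 0, 0.1891)


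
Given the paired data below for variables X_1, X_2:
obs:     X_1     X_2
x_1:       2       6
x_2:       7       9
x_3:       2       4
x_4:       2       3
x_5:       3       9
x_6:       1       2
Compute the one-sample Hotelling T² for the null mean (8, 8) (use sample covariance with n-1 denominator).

Step 1 — sample mean vector:
  mean(X_1) = (2 + 7 + 2 + 2 + 3 + 1) / 6 = 17/6 = 2.8333
  mean(X_2) = (6 + 9 + 4 + 3 + 9 + 2) / 6 = 33/6 = 5.5
  x̄ = (2.8333, 5.5),  deviation x̄ - mu_0 = (2.8333, 5.5) - (8, 8) = (-5.1667, -2.5).

Step 2 — sample covariance matrix, S[i,j] = (1/(n-1)) · Σ_k (x_{k,i} - mean_i) · (x_{k,j} - mean_j), divisor n-1 = 5:
  S[X_1,X_1] = ((-0.8333)·(-0.8333) + (4.1667)·(4.1667) + (-0.8333)·(-0.8333) + (-0.8333)·(-0.8333) + (0.1667)·(0.1667) + (-1.8333)·(-1.8333)) / 5 = 22.8333/5 = 4.5667
  S[X_1,X_2] = ((-0.8333)·(0.5) + (4.1667)·(3.5) + (-0.8333)·(-1.5) + (-0.8333)·(-2.5) + (0.1667)·(3.5) + (-1.8333)·(-3.5)) / 5 = 24.5/5 = 4.9
  S[X_2,X_2] = ((0.5)·(0.5) + (3.5)·(3.5) + (-1.5)·(-1.5) + (-2.5)·(-2.5) + (3.5)·(3.5) + (-3.5)·(-3.5)) / 5 = 45.5/5 = 9.1
  S = [[4.5667, 4.9],
 [4.9, 9.1]].

Step 3 — invert S. det(S) = 4.5667·9.1 - (4.9)² = 17.5467.
  S^{-1} = (1/det) · [[d, -b], [-b, a]] = [[0.5186, -0.2793],
 [-0.2793, 0.2603]].

Step 4 — quadratic form (x̄ - mu_0)^T · S^{-1} · (x̄ - mu_0):
  S^{-1} · (x̄ - mu_0) = (-1.9814, 0.7922),
  (x̄ - mu_0)^T · [...] = (-5.1667)·(-1.9814) + (-2.5)·(0.7922) = 8.2567.

Step 5 — scale by n: T² = 6 · 8.2567 = 49.5403.

T² ≈ 49.5403


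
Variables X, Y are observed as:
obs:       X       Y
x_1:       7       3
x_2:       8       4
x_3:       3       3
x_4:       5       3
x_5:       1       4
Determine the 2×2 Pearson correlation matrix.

Step 1 — column means:
  mean(X) = (7 + 8 + 3 + 5 + 1) / 5 = 24/5 = 4.8
  mean(Y) = (3 + 4 + 3 + 3 + 4) / 5 = 17/5 = 3.4

Step 2 — sample variances and covariances s[i,j] = (1/(n-1)) · Σ_k (x_{k,i} - mean_i) · (x_{k,j} - mean_j), with n-1 = 4:
  s[X,X] = ((2.2)·(2.2) + (3.2)·(3.2) + (-1.8)·(-1.8) + (0.2)·(0.2) + (-3.8)·(-3.8)) / 4 = 32.8/4 = 8.2
  s[X,Y] = ((2.2)·(-0.4) + (3.2)·(0.6) + (-1.8)·(-0.4) + (0.2)·(-0.4) + (-3.8)·(0.6)) / 4 = -0.6/4 = -0.15
  s[Y,Y] = ((-0.4)·(-0.4) + (0.6)·(0.6) + (-0.4)·(-0.4) + (-0.4)·(-0.4) + (0.6)·(0.6)) / 4 = 1.2/4 = 0.3
  Sample standard deviations s_i = √(s[i,i]):
  s(X) = √(8.2) = 2.8636
  s(Y) = √(0.3) = 0.5477

Step 3 — r_{ij} = s_{ij} / (s_i · s_j):
  r[X,X] = 1 (diagonal).
  r[X,Y] = -0.15 / (2.8636 · 0.5477) = -0.15 / 1.5684 = -0.0956
  r[Y,Y] = 1 (diagonal).

R is symmetric with unit diagonal. Assembling:

R = [[1, -0.0956],
 [-0.0956, 1]]


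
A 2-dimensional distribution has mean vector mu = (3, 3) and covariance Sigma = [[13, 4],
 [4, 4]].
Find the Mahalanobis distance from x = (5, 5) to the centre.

Step 1 — centre the observation: (x - mu) = (2, 2).

Step 2 — invert Sigma. det(Sigma) = 13·4 - (4)² = 36.
  Sigma^{-1} = (1/det) · [[d, -b], [-b, a]] = [[0.1111, -0.1111],
 [-0.1111, 0.3611]].

Step 3 — form the quadratic (x - mu)^T · Sigma^{-1} · (x - mu):
  Sigma^{-1} · (x - mu) = (0, 0.5).
  (x - mu)^T · [Sigma^{-1} · (x - mu)] = (2)·(0) + (2)·(0.5) = 1.

Step 4 — take square root: d = √(1) ≈ 1.

d(x, mu) = √(1) ≈ 1


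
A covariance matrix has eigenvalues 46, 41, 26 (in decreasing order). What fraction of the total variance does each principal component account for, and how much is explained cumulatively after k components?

Step 1 — total variance = trace(Sigma) = Σ λ_i = 46 + 41 + 26 = 113.

Step 2 — fraction explained by component i = λ_i / Σ λ:
  PC1: 46/113 = 0.4071
  PC2: 41/113 = 0.3628
  PC3: 26/113 = 0.2301

Step 3 — cumulative fraction after k components = (λ_1 + ... + λ_k) / Σ λ:
  k = 1: 46/113 = 0.4071
  k = 2: (46 + 41)/113 = 87/113 = 0.7699
  k = 3: (46 + 41 + 26)/113 = 113/113 = 1

Summary (fraction, with percent):

explained: PC1 0.4071 (40.71%), PC2 0.3628 (36.28%), PC3 0.2301 (23.01%);  cumulative: 0.4071, 0.7699, 1


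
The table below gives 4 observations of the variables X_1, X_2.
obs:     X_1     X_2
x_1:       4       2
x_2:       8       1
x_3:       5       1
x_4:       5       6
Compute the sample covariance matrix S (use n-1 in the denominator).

Step 1 — column means:
  mean(X_1) = (4 + 8 + 5 + 5) / 4 = 22/4 = 5.5
  mean(X_2) = (2 + 1 + 1 + 6) / 4 = 10/4 = 2.5

Step 2 — sample covariance S[i,j] = (1/(n-1)) · Σ_k (x_{k,i} - mean_i) · (x_{k,j} - mean_j), with n-1 = 3.
  S[X_1,X_1] = ((-1.5)·(-1.5) + (2.5)·(2.5) + (-0.5)·(-0.5) + (-0.5)·(-0.5)) / 3 = 9/3 = 3
  S[X_1,X_2] = ((-1.5)·(-0.5) + (2.5)·(-1.5) + (-0.5)·(-1.5) + (-0.5)·(3.5)) / 3 = -4/3 = -1.3333
  S[X_2,X_2] = ((-0.5)·(-0.5) + (-1.5)·(-1.5) + (-1.5)·(-1.5) + (3.5)·(3.5)) / 3 = 17/3 = 5.6667

S is symmetric (S[j,i] = S[i,j]). Assembling:

S = [[3, -1.3333],
 [-1.3333, 5.6667]]


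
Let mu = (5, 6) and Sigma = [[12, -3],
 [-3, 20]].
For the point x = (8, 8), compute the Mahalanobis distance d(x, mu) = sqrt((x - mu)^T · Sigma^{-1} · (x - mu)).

Step 1 — centre the observation: (x - mu) = (3, 2).

Step 2 — invert Sigma. det(Sigma) = 12·20 - (-3)² = 231.
  Sigma^{-1} = (1/det) · [[d, -b], [-b, a]] = [[0.0866, 0.013],
 [0.013, 0.0519]].

Step 3 — form the quadratic (x - mu)^T · Sigma^{-1} · (x - mu):
  Sigma^{-1} · (x - mu) = (0.2857, 0.1429).
  (x - mu)^T · [Sigma^{-1} · (x - mu)] = (3)·(0.2857) + (2)·(0.1429) = 1.1429.

Step 4 — take square root: d = √(1.1429) ≈ 1.069.

d(x, mu) = √(1.1429) ≈ 1.069


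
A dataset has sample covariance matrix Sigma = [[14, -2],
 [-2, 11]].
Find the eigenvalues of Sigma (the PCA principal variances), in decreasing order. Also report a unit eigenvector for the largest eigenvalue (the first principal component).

Step 1 — characteristic polynomial of 2×2 Sigma:
  det(Sigma - λI) = λ² - trace · λ + det = 0.
  trace = 14 + 11 = 25, det = 14·11 - (-2)² = 150.
Step 2 — discriminant:
  Δ = trace² - 4·det = 625 - 600 = 25.
Step 3 — eigenvalues:
  λ = (trace ± √Δ)/2 = (25 ± 5)/2,
  λ_1 = 15,  λ_2 = 10.

Step 4 — unit eigenvector for λ_1: solve (Sigma - λ_1 I)v = 0. First row:
  (14 - 15)·v_x + (-2)·v_y = 0, i.e. (-1)·v_x + (-2)·v_y = 0,
  so v ∝ (b, λ_1 - a) = (-2, 1); multiply by -1 so the first entry is positive: u = (2, -1).
  ||u|| = √((2)² + (-1)²) = √(5) ≈ 2.2361,
  v_1 = u/||u|| ≈ (0.8944, -0.4472) (||v_1|| = 1).

λ_1 = 15,  λ_2 = 10;  v_1 ≈ (0.8944, -0.4472)


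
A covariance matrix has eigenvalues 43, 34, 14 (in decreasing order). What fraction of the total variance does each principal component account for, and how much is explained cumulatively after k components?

Step 1 — total variance = trace(Sigma) = Σ λ_i = 43 + 34 + 14 = 91.

Step 2 — fraction explained by component i = λ_i / Σ λ:
  PC1: 43/91 = 0.4725
  PC2: 34/91 = 0.3736
  PC3: 14/91 = 0.1538

Step 3 — cumulative fraction after k components = (λ_1 + ... + λ_k) / Σ λ:
  k = 1: 43/91 = 0.4725
  k = 2: (43 + 34)/91 = 77/91 = 0.8462
  k = 3: (43 + 34 + 14)/91 = 91/91 = 1

Summary (fraction, with percent):

explained: PC1 0.4725 (47.25%), PC2 0.3736 (37.36%), PC3 0.1538 (15.38%);  cumulative: 0.4725, 0.8462, 1


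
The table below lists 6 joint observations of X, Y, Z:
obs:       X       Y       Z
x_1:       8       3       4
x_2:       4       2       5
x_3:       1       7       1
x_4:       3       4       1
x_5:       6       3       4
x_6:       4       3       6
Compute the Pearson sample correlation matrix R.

Step 1 — column means:
  mean(X) = (8 + 4 + 1 + 3 + 6 + 4) / 6 = 26/6 = 4.3333
  mean(Y) = (3 + 2 + 7 + 4 + 3 + 3) / 6 = 22/6 = 3.6667
  mean(Z) = (4 + 5 + 1 + 1 + 4 + 6) / 6 = 21/6 = 3.5

Step 2 — sample variances and covariances s[i,j] = (1/(n-1)) · Σ_k (x_{k,i} - mean_i) · (x_{k,j} - mean_j), with n-1 = 5:
  s[X,X] = ((3.6667)·(3.6667) + (-0.3333)·(-0.3333) + (-3.3333)·(-3.3333) + (-1.3333)·(-1.3333) + (1.6667)·(1.6667) + (-0.3333)·(-0.3333)) / 5 = 29.3333/5 = 5.8667
  s[X,Y] = ((3.6667)·(-0.6667) + (-0.3333)·(-1.6667) + (-3.3333)·(3.3333) + (-1.3333)·(0.3333) + (1.6667)·(-0.6667) + (-0.3333)·(-0.6667)) / 5 = -14.3333/5 = -2.8667
  s[X,Z] = ((3.6667)·(0.5) + (-0.3333)·(1.5) + (-3.3333)·(-2.5) + (-1.3333)·(-2.5) + (1.6667)·(0.5) + (-0.3333)·(2.5)) / 5 = 13/5 = 2.6
  s[Y,Y] = ((-0.6667)·(-0.6667) + (-1.6667)·(-1.6667) + (3.3333)·(3.3333) + (0.3333)·(0.3333) + (-0.6667)·(-0.6667) + (-0.6667)·(-0.6667)) / 5 = 15.3333/5 = 3.0667
  s[Y,Z] = ((-0.6667)·(0.5) + (-1.6667)·(1.5) + (3.3333)·(-2.5) + (0.3333)·(-2.5) + (-0.6667)·(0.5) + (-0.6667)·(2.5)) / 5 = -14/5 = -2.8
  s[Z,Z] = ((0.5)·(0.5) + (1.5)·(1.5) + (-2.5)·(-2.5) + (-2.5)·(-2.5) + (0.5)·(0.5) + (2.5)·(2.5)) / 5 = 21.5/5 = 4.3
  Sample standard deviations s_i = √(s[i,i]):
  s(X) = √(5.8667) = 2.4221
  s(Y) = √(3.0667) = 1.7512
  s(Z) = √(4.3) = 2.0736

Step 3 — r_{ij} = s_{ij} / (s_i · s_j):
  r[X,X] = 1 (diagonal).
  r[X,Y] = -2.8667 / (2.4221 · 1.7512) = -2.8667 / 4.2416 = -0.6758
  r[X,Z] = 2.6 / (2.4221 · 2.0736) = 2.6 / 5.0226 = 0.5177
  r[Y,Y] = 1 (diagonal).
  r[Y,Z] = -2.8 / (1.7512 · 2.0736) = -2.8 / 3.6313 = -0.7711
  r[Z,Z] = 1 (diagonal).

R is symmetric with unit diagonal. Assembling:

R = [[1, -0.6758, 0.5177],
 [-0.6758, 1, -0.7711],
 [0.5177, -0.7711, 1]]


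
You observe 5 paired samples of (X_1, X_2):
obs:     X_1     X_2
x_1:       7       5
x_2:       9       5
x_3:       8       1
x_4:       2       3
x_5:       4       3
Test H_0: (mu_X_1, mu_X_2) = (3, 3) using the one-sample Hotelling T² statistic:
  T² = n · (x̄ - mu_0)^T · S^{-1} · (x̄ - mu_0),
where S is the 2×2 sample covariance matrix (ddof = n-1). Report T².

Step 1 — sample mean vector:
  mean(X_1) = (7 + 9 + 8 + 2 + 4) / 5 = 30/5 = 6
  mean(X_2) = (5 + 5 + 1 + 3 + 3) / 5 = 17/5 = 3.4
  x̄ = (6, 3.4),  deviation x̄ - mu_0 = (6, 3.4) - (3, 3) = (3, 0.4).

Step 2 — sample covariance matrix, S[i,j] = (1/(n-1)) · Σ_k (x_{k,i} - mean_i) · (x_{k,j} - mean_j), divisor n-1 = 4:
  S[X_1,X_1] = ((1)·(1) + (3)·(3) + (2)·(2) + (-4)·(-4) + (-2)·(-2)) / 4 = 34/4 = 8.5
  S[X_1,X_2] = ((1)·(1.6) + (3)·(1.6) + (2)·(-2.4) + (-4)·(-0.4) + (-2)·(-0.4)) / 4 = 4/4 = 1
  S[X_2,X_2] = ((1.6)·(1.6) + (1.6)·(1.6) + (-2.4)·(-2.4) + (-0.4)·(-0.4) + (-0.4)·(-0.4)) / 4 = 11.2/4 = 2.8
  S = [[8.5, 1],
 [1, 2.8]].

Step 3 — invert S. det(S) = 8.5·2.8 - (1)² = 22.8.
  S^{-1} = (1/det) · [[d, -b], [-b, a]] = [[0.1228, -0.0439],
 [-0.0439, 0.3728]].

Step 4 — quadratic form (x̄ - mu_0)^T · S^{-1} · (x̄ - mu_0):
  S^{-1} · (x̄ - mu_0) = (0.3509, 0.0175),
  (x̄ - mu_0)^T · [...] = (3)·(0.3509) + (0.4)·(0.0175) = 1.0596.

Step 5 — scale by n: T² = 5 · 1.0596 = 5.2982.

T² ≈ 5.2982
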